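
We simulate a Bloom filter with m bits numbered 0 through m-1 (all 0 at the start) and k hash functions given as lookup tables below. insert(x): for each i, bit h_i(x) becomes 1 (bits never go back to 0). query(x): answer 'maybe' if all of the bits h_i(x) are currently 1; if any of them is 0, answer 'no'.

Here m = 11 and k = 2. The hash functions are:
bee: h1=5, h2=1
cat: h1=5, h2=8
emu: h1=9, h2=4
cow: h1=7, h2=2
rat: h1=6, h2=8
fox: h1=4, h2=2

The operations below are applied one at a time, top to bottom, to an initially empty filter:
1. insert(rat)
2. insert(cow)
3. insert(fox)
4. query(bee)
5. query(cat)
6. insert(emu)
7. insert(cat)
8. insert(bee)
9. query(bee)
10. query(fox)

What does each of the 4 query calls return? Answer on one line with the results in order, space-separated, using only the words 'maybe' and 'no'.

Answer: no no maybe maybe

Derivation:
Start: bits=00000000000
Op 1: insert rat -> sets bits 6 8 -> bits=00000010100
Op 2: insert cow -> sets bits 2 7 -> bits=00100011100
Op 3: insert fox -> sets bits 2 4 -> bits=00101011100
Op 4: query bee -> checks bit1=0, bit5=0 (has a 0) -> no
Op 5: query cat -> checks bit5=0, bit8=1 (has a 0) -> no
Op 6: insert emu -> sets bits 4 9 -> bits=00101011110
Op 7: insert cat -> sets bits 5 8 -> bits=00101111110
Op 8: insert bee -> sets bits 1 5 -> bits=01101111110
Op 9: query bee -> checks bit1=1, bit5=1 (all 1) -> maybe
Op 10: query fox -> checks bit2=1, bit4=1 (all 1) -> maybe
Query results in order: no no maybe maybe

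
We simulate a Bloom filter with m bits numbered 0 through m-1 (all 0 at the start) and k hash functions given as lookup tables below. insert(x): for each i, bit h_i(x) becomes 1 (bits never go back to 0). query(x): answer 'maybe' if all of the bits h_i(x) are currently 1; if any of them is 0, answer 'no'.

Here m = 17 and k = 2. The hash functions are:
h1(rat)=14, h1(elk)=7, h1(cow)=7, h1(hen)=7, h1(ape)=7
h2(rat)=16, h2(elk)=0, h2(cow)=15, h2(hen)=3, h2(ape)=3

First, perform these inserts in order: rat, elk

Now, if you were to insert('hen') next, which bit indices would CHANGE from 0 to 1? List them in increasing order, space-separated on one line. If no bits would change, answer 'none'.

Answer: 3

Derivation:
Start: bits=00000000000000000
After insert 'rat': sets bits 14 16 -> bits=00000000000000101
After insert 'elk': sets bits 0 7 -> bits=10000001000000101
insert 'hen' would touch bits 3 7; currently bit3=0, bit7=1
Bits that are 0 among those (would change 0->1): 3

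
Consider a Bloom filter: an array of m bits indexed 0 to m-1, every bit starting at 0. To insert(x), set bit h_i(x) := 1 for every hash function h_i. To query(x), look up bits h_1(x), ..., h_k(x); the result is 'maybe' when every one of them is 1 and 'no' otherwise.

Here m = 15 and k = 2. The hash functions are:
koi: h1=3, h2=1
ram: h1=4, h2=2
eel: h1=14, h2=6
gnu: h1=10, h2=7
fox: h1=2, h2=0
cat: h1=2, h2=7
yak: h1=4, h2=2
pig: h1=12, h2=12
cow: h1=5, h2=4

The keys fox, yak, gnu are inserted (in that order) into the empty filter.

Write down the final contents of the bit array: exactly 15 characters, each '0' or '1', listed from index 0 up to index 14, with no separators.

Start: bits=000000000000000
After insert 'fox': sets bits 0 2 -> bits=101000000000000
After insert 'yak': sets bits 2 4 -> bits=101010000000000
After insert 'gnu': sets bits 7 10 -> bits=101010010010000

Answer: 101010010010000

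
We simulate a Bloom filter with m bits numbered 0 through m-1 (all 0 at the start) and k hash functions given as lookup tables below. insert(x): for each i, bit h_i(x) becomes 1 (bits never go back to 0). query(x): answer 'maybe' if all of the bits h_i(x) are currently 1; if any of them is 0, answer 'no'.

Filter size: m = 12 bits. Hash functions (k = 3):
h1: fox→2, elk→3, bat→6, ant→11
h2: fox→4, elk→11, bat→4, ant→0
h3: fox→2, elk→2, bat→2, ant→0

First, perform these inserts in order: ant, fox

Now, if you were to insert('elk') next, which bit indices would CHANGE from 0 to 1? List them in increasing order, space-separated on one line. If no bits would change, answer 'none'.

Start: bits=000000000000
After insert 'ant': sets bits 0 11 -> bits=100000000001
After insert 'fox': sets bits 2 4 -> bits=101010000001
insert 'elk' would touch bits 2 3 11; currently bit2=1, bit3=0, bit11=1
Bits that are 0 among those (would change 0->1): 3

Answer: 3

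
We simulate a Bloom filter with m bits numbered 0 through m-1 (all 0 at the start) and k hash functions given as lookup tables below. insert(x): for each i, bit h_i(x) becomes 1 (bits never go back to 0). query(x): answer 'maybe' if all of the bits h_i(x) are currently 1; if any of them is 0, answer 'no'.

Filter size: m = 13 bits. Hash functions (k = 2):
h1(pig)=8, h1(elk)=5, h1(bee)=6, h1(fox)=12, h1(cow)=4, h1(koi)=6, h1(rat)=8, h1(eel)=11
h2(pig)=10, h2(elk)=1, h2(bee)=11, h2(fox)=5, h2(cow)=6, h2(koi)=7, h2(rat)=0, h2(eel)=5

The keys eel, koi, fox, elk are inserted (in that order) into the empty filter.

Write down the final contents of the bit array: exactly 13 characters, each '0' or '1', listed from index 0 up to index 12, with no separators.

Start: bits=0000000000000
After insert 'eel': sets bits 5 11 -> bits=0000010000010
After insert 'koi': sets bits 6 7 -> bits=0000011100010
After insert 'fox': sets bits 5 12 -> bits=0000011100011
After insert 'elk': sets bits 1 5 -> bits=0100011100011

Answer: 0100011100011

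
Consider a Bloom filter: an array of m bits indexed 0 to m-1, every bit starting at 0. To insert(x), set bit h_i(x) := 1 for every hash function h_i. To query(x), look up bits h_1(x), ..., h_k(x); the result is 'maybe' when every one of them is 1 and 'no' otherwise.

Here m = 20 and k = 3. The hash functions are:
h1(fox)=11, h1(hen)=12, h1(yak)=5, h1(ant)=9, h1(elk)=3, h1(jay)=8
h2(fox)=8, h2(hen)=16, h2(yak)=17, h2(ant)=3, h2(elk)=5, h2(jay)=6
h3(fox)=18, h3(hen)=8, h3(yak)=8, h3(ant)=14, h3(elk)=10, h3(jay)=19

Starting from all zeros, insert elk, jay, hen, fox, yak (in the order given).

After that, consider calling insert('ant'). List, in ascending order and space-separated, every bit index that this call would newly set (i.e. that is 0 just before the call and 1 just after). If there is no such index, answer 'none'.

Start: bits=00000000000000000000
After insert 'elk': sets bits 3 5 10 -> bits=00010100001000000000
After insert 'jay': sets bits 6 8 19 -> bits=00010110101000000001
After insert 'hen': sets bits 8 12 16 -> bits=00010110101010001001
After insert 'fox': sets bits 8 11 18 -> bits=00010110101110001011
After insert 'yak': sets bits 5 8 17 -> bits=00010110101110001111
insert 'ant' would touch bits 3 9 14; currently bit3=1, bit9=0, bit14=0
Bits that are 0 among those (would change 0->1): 9 14

Answer: 9 14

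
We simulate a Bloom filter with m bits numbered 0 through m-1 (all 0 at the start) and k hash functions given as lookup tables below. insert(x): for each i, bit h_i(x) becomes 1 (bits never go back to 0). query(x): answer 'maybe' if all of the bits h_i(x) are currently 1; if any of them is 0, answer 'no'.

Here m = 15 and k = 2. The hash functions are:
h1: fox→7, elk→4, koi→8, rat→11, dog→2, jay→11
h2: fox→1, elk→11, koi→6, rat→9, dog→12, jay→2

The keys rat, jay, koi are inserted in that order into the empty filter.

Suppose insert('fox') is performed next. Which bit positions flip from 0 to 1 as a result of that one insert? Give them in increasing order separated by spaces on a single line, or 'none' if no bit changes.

Answer: 1 7

Derivation:
Start: bits=000000000000000
After insert 'rat': sets bits 9 11 -> bits=000000000101000
After insert 'jay': sets bits 2 11 -> bits=001000000101000
After insert 'koi': sets bits 6 8 -> bits=001000101101000
insert 'fox' would touch bits 1 7; currently bit1=0, bit7=0
Bits that are 0 among those (would change 0->1): 1 7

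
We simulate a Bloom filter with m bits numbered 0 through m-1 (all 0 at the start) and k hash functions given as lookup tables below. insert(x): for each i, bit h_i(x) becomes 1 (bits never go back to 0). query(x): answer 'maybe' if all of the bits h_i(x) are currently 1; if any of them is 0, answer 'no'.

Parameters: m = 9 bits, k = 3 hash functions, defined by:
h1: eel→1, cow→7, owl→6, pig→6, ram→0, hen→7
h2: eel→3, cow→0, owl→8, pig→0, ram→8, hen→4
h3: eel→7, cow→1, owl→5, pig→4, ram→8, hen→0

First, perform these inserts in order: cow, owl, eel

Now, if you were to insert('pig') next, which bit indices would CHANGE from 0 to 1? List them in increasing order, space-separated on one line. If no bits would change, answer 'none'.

Start: bits=000000000
After insert 'cow': sets bits 0 1 7 -> bits=110000010
After insert 'owl': sets bits 5 6 8 -> bits=110001111
After insert 'eel': sets bits 1 3 7 -> bits=110101111
insert 'pig' would touch bits 0 4 6; currently bit0=1, bit4=0, bit6=1
Bits that are 0 among those (would change 0->1): 4

Answer: 4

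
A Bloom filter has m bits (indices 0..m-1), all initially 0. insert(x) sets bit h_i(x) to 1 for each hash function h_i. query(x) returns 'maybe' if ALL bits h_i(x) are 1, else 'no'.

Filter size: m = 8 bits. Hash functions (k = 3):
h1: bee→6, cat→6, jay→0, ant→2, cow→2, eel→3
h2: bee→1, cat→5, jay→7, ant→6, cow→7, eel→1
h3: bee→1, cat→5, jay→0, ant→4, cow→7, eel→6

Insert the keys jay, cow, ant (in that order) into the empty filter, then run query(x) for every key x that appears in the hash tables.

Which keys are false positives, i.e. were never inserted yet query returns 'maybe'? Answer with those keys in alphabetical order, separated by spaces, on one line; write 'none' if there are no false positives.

Answer: none

Derivation:
Start: bits=00000000
After insert 'jay': sets bits 0 7 -> bits=10000001
After insert 'cow': sets bits 2 7 -> bits=10100001
After insert 'ant': sets bits 2 4 6 -> bits=10101011
Not inserted: bee cat eel — query each against bits=10101011:
query bee: checks bit1=0, bit6=1 (has a 0) -> no => not a false positive
query cat: checks bit5=0, bit6=1 (has a 0) -> no => not a false positive
query eel: checks bit1=0, bit3=0, bit6=1 (has a 0) -> no => not a false positive
False positives (alphabetical): none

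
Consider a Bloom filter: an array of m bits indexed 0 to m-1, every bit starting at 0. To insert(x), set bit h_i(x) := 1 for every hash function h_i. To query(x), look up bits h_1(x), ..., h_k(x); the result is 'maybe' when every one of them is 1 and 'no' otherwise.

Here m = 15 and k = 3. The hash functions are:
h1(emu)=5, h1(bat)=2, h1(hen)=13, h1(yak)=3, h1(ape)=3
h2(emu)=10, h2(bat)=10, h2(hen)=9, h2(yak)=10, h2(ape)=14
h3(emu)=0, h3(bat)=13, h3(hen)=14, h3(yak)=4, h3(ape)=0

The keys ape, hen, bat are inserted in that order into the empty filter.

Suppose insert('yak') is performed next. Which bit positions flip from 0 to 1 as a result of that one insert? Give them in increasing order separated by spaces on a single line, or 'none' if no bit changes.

Answer: 4

Derivation:
Start: bits=000000000000000
After insert 'ape': sets bits 0 3 14 -> bits=100100000000001
After insert 'hen': sets bits 9 13 14 -> bits=100100000100011
After insert 'bat': sets bits 2 10 13 -> bits=101100000110011
insert 'yak' would touch bits 3 4 10; currently bit3=1, bit4=0, bit10=1
Bits that are 0 among those (would change 0->1): 4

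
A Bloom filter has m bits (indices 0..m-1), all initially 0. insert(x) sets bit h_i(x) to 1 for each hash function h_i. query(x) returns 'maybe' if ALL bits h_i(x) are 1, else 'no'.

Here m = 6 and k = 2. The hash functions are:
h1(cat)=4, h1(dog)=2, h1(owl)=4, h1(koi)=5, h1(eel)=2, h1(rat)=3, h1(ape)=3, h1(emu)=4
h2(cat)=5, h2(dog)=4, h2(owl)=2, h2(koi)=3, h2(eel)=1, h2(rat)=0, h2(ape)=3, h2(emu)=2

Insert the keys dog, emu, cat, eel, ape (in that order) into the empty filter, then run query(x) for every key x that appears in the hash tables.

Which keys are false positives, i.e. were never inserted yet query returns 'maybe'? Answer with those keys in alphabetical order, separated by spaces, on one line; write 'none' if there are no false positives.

Answer: koi owl

Derivation:
Start: bits=000000
After insert 'dog': sets bits 2 4 -> bits=001010
After insert 'emu': sets bits 2 4 -> bits=001010
After insert 'cat': sets bits 4 5 -> bits=001011
After insert 'eel': sets bits 1 2 -> bits=011011
After insert 'ape': sets bits 3 -> bits=011111
Not inserted: koi owl rat — query each against bits=011111:
query koi: checks bit3=1, bit5=1 (all 1) -> maybe => FALSE POSITIVE
query owl: checks bit2=1, bit4=1 (all 1) -> maybe => FALSE POSITIVE
query rat: checks bit0=0, bit3=1 (has a 0) -> no => not a false positive
False positives (alphabetical): koi owl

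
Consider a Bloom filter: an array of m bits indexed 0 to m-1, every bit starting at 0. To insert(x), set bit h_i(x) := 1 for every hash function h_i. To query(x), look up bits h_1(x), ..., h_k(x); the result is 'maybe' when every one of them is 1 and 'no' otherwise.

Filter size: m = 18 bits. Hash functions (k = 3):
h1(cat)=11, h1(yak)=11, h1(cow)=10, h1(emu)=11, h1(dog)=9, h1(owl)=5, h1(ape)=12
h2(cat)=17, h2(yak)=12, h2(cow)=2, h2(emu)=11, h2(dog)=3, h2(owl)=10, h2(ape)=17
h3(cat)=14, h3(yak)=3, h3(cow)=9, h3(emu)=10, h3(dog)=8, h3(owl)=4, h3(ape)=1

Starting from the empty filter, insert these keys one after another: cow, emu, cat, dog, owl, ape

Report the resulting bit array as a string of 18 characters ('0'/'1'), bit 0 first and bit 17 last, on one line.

Answer: 011111001111101001

Derivation:
Start: bits=000000000000000000
After insert 'cow': sets bits 2 9 10 -> bits=001000000110000000
After insert 'emu': sets bits 10 11 -> bits=001000000111000000
After insert 'cat': sets bits 11 14 17 -> bits=001000000111001001
After insert 'dog': sets bits 3 8 9 -> bits=001100001111001001
After insert 'owl': sets bits 4 5 10 -> bits=001111001111001001
After insert 'ape': sets bits 1 12 17 -> bits=011111001111101001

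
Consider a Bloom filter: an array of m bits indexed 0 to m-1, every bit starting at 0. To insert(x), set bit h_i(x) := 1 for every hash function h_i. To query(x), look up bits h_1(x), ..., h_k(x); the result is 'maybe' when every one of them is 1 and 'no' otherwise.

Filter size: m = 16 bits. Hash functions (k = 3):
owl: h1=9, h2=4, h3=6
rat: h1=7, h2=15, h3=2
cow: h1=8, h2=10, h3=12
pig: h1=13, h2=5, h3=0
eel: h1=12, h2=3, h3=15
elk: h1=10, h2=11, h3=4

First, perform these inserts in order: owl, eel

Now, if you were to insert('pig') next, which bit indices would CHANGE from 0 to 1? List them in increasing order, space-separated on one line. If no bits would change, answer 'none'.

Start: bits=0000000000000000
After insert 'owl': sets bits 4 6 9 -> bits=0000101001000000
After insert 'eel': sets bits 3 12 15 -> bits=0001101001001001
insert 'pig' would touch bits 0 5 13; currently bit0=0, bit5=0, bit13=0
Bits that are 0 among those (would change 0->1): 0 5 13

Answer: 0 5 13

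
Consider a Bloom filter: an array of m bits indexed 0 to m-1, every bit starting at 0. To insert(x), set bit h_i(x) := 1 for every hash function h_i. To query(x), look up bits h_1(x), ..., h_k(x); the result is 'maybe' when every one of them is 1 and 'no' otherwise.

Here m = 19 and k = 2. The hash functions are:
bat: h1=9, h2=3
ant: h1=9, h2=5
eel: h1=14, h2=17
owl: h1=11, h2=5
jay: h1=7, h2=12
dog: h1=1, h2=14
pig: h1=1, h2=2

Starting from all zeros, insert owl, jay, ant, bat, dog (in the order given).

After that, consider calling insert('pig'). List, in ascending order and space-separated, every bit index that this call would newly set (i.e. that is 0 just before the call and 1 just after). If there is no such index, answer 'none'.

Answer: 2

Derivation:
Start: bits=0000000000000000000
After insert 'owl': sets bits 5 11 -> bits=0000010000010000000
After insert 'jay': sets bits 7 12 -> bits=0000010100011000000
After insert 'ant': sets bits 5 9 -> bits=0000010101011000000
After insert 'bat': sets bits 3 9 -> bits=0001010101011000000
After insert 'dog': sets bits 1 14 -> bits=0101010101011010000
insert 'pig' would touch bits 1 2; currently bit1=1, bit2=0
Bits that are 0 among those (would change 0->1): 2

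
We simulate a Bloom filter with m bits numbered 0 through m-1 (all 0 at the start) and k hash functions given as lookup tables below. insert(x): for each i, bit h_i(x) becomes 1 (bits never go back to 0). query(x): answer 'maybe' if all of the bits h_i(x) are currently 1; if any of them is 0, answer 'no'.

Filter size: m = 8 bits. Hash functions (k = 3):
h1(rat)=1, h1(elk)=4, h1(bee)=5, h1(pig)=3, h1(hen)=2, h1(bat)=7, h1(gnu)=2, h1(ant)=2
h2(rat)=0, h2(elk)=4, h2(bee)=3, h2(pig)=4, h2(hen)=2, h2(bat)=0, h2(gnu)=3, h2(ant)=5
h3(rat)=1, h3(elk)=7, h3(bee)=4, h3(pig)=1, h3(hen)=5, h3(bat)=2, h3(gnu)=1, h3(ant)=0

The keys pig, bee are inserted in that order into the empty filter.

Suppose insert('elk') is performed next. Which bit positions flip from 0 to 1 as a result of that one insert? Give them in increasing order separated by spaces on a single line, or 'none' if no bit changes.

Answer: 7

Derivation:
Start: bits=00000000
After insert 'pig': sets bits 1 3 4 -> bits=01011000
After insert 'bee': sets bits 3 4 5 -> bits=01011100
insert 'elk' would touch bits 4 7; currently bit4=1, bit7=0
Bits that are 0 among those (would change 0->1): 7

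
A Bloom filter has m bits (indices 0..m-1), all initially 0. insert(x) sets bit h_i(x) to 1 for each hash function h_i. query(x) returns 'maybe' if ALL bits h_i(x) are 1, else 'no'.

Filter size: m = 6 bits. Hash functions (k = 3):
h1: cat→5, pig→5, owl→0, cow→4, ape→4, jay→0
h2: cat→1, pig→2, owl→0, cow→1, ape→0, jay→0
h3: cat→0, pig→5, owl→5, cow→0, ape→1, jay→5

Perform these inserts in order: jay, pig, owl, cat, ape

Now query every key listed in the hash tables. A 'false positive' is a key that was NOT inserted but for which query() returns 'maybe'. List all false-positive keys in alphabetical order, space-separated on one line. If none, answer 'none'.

Start: bits=000000
After insert 'jay': sets bits 0 5 -> bits=100001
After insert 'pig': sets bits 2 5 -> bits=101001
After insert 'owl': sets bits 0 5 -> bits=101001
After insert 'cat': sets bits 0 1 5 -> bits=111001
After insert 'ape': sets bits 0 1 4 -> bits=111011
Not inserted: cow — query each against bits=111011:
query cow: checks bit0=1, bit1=1, bit4=1 (all 1) -> maybe => FALSE POSITIVE
False positives (alphabetical): cow

Answer: cow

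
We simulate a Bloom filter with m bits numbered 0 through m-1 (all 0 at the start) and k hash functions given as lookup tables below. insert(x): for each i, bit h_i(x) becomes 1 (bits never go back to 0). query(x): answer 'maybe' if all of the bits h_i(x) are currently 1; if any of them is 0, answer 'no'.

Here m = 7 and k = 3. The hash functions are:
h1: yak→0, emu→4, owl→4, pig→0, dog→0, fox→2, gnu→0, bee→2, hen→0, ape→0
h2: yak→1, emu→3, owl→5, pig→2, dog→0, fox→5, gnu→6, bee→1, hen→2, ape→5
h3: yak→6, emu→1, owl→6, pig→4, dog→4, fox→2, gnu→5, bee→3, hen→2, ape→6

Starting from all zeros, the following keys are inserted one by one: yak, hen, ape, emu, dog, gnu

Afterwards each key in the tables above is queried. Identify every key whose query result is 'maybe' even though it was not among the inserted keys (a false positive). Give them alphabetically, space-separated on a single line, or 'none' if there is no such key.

Answer: bee fox owl pig

Derivation:
Start: bits=0000000
After insert 'yak': sets bits 0 1 6 -> bits=1100001
After insert 'hen': sets bits 0 2 -> bits=1110001
After insert 'ape': sets bits 0 5 6 -> bits=1110011
After insert 'emu': sets bits 1 3 4 -> bits=1111111
After insert 'dog': sets bits 0 4 -> bits=1111111
After insert 'gnu': sets bits 0 5 6 -> bits=1111111
Not inserted: bee fox owl pig — query each against bits=1111111:
query bee: checks bit1=1, bit2=1, bit3=1 (all 1) -> maybe => FALSE POSITIVE
query fox: checks bit2=1, bit5=1 (all 1) -> maybe => FALSE POSITIVE
query owl: checks bit4=1, bit5=1, bit6=1 (all 1) -> maybe => FALSE POSITIVE
query pig: checks bit0=1, bit2=1, bit4=1 (all 1) -> maybe => FALSE POSITIVE
False positives (alphabetical): bee fox owl pig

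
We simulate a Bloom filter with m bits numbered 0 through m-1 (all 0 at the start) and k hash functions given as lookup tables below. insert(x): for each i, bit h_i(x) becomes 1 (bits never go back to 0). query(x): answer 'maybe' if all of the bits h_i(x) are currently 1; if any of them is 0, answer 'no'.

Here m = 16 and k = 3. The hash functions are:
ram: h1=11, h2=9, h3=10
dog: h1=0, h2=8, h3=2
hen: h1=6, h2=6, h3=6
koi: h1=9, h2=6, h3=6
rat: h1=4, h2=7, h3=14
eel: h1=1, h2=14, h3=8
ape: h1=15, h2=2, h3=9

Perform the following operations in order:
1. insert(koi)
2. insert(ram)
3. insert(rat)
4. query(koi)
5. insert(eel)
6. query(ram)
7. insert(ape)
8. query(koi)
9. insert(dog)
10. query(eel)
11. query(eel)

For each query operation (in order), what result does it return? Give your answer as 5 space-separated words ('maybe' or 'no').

Answer: maybe maybe maybe maybe maybe

Derivation:
Start: bits=0000000000000000
Op 1: insert koi -> sets bits 6 9 -> bits=0000001001000000
Op 2: insert ram -> sets bits 9 10 11 -> bits=0000001001110000
Op 3: insert rat -> sets bits 4 7 14 -> bits=0000101101110010
Op 4: query koi -> checks bit6=1, bit9=1 (all 1) -> maybe
Op 5: insert eel -> sets bits 1 8 14 -> bits=0100101111110010
Op 6: query ram -> checks bit9=1, bit10=1, bit11=1 (all 1) -> maybe
Op 7: insert ape -> sets bits 2 9 15 -> bits=0110101111110011
Op 8: query koi -> checks bit6=1, bit9=1 (all 1) -> maybe
Op 9: insert dog -> sets bits 0 2 8 -> bits=1110101111110011
Op 10: query eel -> checks bit1=1, bit8=1, bit14=1 (all 1) -> maybe
Op 11: query eel -> checks bit1=1, bit8=1, bit14=1 (all 1) -> maybe
Query results in order: maybe maybe maybe maybe maybe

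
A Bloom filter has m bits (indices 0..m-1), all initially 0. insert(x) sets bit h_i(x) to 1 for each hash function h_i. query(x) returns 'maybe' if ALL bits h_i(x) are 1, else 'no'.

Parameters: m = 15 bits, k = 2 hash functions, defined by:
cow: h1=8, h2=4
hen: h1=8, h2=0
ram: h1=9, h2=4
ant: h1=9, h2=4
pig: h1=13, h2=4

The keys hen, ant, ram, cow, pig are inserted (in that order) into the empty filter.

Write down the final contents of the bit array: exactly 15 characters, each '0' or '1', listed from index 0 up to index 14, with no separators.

Answer: 100010001100010

Derivation:
Start: bits=000000000000000
After insert 'hen': sets bits 0 8 -> bits=100000001000000
After insert 'ant': sets bits 4 9 -> bits=100010001100000
After insert 'ram': sets bits 4 9 -> bits=100010001100000
After insert 'cow': sets bits 4 8 -> bits=100010001100000
After insert 'pig': sets bits 4 13 -> bits=100010001100010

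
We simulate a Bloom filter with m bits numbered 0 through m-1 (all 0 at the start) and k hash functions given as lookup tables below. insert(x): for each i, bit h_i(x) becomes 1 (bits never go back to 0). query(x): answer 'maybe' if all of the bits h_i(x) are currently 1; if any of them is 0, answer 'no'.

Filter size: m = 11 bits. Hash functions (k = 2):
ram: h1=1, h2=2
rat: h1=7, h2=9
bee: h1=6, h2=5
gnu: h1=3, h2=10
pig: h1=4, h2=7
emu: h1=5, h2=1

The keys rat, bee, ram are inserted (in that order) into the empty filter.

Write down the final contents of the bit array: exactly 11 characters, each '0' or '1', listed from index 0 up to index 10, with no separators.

Start: bits=00000000000
After insert 'rat': sets bits 7 9 -> bits=00000001010
After insert 'bee': sets bits 5 6 -> bits=00000111010
After insert 'ram': sets bits 1 2 -> bits=01100111010

Answer: 01100111010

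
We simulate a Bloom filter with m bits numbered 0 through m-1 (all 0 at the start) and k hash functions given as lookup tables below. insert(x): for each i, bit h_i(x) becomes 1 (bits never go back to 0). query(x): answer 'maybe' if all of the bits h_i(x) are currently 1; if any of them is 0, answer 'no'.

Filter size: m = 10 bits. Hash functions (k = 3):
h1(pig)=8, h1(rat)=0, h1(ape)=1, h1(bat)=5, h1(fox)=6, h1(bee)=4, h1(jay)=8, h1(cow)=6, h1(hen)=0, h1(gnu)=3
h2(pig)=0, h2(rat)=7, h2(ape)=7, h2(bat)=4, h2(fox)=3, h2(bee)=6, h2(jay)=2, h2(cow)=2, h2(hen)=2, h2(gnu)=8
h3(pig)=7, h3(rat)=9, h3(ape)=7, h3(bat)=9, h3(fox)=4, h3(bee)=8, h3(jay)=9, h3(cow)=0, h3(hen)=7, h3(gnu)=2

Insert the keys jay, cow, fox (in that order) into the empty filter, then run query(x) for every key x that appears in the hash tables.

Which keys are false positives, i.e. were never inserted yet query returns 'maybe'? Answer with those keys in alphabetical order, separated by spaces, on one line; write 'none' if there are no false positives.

Start: bits=0000000000
After insert 'jay': sets bits 2 8 9 -> bits=0010000011
After insert 'cow': sets bits 0 2 6 -> bits=1010001011
After insert 'fox': sets bits 3 4 6 -> bits=1011101011
Not inserted: ape bat bee gnu hen pig rat — query each against bits=1011101011:
query ape: checks bit1=0, bit7=0 (has a 0) -> no => not a false positive
query bat: checks bit4=1, bit5=0, bit9=1 (has a 0) -> no => not a false positive
query bee: checks bit4=1, bit6=1, bit8=1 (all 1) -> maybe => FALSE POSITIVE
query gnu: checks bit2=1, bit3=1, bit8=1 (all 1) -> maybe => FALSE POSITIVE
query hen: checks bit0=1, bit2=1, bit7=0 (has a 0) -> no => not a false positive
query pig: checks bit0=1, bit7=0, bit8=1 (has a 0) -> no => not a false positive
query rat: checks bit0=1, bit7=0, bit9=1 (has a 0) -> no => not a false positive
False positives (alphabetical): bee gnu

Answer: bee gnu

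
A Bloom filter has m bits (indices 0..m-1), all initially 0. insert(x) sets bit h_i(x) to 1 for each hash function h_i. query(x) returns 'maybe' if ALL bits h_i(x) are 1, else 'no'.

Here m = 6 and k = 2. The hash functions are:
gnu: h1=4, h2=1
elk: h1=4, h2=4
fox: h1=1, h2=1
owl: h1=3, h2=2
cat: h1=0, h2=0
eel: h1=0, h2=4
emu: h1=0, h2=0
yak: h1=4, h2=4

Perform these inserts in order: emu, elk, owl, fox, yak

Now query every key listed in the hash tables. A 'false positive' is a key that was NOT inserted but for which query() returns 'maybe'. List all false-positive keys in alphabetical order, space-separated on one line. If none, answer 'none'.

Answer: cat eel gnu

Derivation:
Start: bits=000000
After insert 'emu': sets bits 0 -> bits=100000
After insert 'elk': sets bits 4 -> bits=100010
After insert 'owl': sets bits 2 3 -> bits=101110
After insert 'fox': sets bits 1 -> bits=111110
After insert 'yak': sets bits 4 -> bits=111110
Not inserted: cat eel gnu — query each against bits=111110:
query cat: checks bit0=1 (all 1) -> maybe => FALSE POSITIVE
query eel: checks bit0=1, bit4=1 (all 1) -> maybe => FALSE POSITIVE
query gnu: checks bit1=1, bit4=1 (all 1) -> maybe => FALSE POSITIVE
False positives (alphabetical): cat eel gnu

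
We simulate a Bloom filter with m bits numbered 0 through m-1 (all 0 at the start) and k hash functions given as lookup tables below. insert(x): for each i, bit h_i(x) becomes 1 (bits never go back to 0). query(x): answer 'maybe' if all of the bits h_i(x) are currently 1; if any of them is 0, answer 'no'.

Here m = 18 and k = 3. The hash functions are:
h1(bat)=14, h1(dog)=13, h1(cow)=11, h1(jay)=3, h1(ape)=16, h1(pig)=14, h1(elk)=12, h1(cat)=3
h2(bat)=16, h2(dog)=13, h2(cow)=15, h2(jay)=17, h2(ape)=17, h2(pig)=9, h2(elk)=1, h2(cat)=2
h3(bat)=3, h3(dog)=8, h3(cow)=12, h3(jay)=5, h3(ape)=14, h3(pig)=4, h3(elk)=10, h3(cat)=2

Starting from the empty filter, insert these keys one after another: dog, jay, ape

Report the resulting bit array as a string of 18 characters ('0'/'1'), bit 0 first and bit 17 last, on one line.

Answer: 000101001000011011

Derivation:
Start: bits=000000000000000000
After insert 'dog': sets bits 8 13 -> bits=000000001000010000
After insert 'jay': sets bits 3 5 17 -> bits=000101001000010001
After insert 'ape': sets bits 14 16 17 -> bits=000101001000011011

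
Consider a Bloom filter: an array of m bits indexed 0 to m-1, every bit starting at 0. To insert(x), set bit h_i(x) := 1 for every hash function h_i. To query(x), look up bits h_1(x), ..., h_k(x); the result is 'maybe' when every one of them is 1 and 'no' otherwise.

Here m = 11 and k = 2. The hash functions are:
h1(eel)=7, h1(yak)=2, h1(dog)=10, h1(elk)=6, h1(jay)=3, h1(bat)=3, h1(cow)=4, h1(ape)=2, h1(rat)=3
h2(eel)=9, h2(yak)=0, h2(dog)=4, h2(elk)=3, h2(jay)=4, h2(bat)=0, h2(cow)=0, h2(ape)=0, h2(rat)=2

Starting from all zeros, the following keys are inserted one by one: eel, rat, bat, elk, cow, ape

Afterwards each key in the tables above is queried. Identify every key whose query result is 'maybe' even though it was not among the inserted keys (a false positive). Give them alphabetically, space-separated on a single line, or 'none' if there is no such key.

Start: bits=00000000000
After insert 'eel': sets bits 7 9 -> bits=00000001010
After insert 'rat': sets bits 2 3 -> bits=00110001010
After insert 'bat': sets bits 0 3 -> bits=10110001010
After insert 'elk': sets bits 3 6 -> bits=10110011010
After insert 'cow': sets bits 0 4 -> bits=10111011010
After insert 'ape': sets bits 0 2 -> bits=10111011010
Not inserted: dog jay yak — query each against bits=10111011010:
query dog: checks bit4=1, bit10=0 (has a 0) -> no => not a false positive
query jay: checks bit3=1, bit4=1 (all 1) -> maybe => FALSE POSITIVE
query yak: checks bit0=1, bit2=1 (all 1) -> maybe => FALSE POSITIVE
False positives (alphabetical): jay yak

Answer: jay yak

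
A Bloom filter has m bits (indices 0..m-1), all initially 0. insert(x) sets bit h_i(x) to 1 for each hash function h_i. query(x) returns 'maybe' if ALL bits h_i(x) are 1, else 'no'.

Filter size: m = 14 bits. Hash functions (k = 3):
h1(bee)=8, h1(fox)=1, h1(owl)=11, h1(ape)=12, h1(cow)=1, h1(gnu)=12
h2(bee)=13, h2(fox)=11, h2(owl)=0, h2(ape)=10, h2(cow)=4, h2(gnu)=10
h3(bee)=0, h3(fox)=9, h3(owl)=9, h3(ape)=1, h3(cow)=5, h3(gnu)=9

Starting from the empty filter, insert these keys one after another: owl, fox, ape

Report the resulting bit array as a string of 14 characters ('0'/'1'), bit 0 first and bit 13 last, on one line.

Start: bits=00000000000000
After insert 'owl': sets bits 0 9 11 -> bits=10000000010100
After insert 'fox': sets bits 1 9 11 -> bits=11000000010100
After insert 'ape': sets bits 1 10 12 -> bits=11000000011110

Answer: 11000000011110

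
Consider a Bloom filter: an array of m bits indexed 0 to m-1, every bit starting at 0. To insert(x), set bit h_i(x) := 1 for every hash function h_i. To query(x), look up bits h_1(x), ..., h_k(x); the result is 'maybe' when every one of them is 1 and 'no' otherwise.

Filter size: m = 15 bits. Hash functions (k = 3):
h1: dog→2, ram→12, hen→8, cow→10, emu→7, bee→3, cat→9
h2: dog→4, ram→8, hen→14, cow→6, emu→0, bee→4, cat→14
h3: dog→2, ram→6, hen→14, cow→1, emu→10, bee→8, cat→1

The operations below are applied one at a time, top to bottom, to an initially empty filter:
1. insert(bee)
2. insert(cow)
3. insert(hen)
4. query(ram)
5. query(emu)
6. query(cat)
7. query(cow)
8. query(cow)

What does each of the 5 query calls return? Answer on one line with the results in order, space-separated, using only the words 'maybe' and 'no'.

Start: bits=000000000000000
Op 1: insert bee -> sets bits 3 4 8 -> bits=000110001000000
Op 2: insert cow -> sets bits 1 6 10 -> bits=010110101010000
Op 3: insert hen -> sets bits 8 14 -> bits=010110101010001
Op 4: query ram -> checks bit6=1, bit8=1, bit12=0 (has a 0) -> no
Op 5: query emu -> checks bit0=0, bit7=0, bit10=1 (has a 0) -> no
Op 6: query cat -> checks bit1=1, bit9=0, bit14=1 (has a 0) -> no
Op 7: query cow -> checks bit1=1, bit6=1, bit10=1 (all 1) -> maybe
Op 8: query cow -> checks bit1=1, bit6=1, bit10=1 (all 1) -> maybe
Query results in order: no no no maybe maybe

Answer: no no no maybe maybe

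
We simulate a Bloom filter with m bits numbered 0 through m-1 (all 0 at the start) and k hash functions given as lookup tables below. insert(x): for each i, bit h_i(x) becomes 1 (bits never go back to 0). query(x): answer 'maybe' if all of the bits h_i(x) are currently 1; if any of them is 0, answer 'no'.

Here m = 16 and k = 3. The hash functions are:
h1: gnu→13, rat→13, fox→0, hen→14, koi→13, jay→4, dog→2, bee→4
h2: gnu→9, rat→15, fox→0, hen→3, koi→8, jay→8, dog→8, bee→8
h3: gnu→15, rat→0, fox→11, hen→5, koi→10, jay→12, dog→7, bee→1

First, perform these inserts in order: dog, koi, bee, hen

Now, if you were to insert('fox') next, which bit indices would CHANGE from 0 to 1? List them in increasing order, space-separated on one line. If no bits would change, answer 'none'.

Answer: 0 11

Derivation:
Start: bits=0000000000000000
After insert 'dog': sets bits 2 7 8 -> bits=0010000110000000
After insert 'koi': sets bits 8 10 13 -> bits=0010000110100100
After insert 'bee': sets bits 1 4 8 -> bits=0110100110100100
After insert 'hen': sets bits 3 5 14 -> bits=0111110110100110
insert 'fox' would touch bits 0 11; currently bit0=0, bit11=0
Bits that are 0 among those (would change 0->1): 0 11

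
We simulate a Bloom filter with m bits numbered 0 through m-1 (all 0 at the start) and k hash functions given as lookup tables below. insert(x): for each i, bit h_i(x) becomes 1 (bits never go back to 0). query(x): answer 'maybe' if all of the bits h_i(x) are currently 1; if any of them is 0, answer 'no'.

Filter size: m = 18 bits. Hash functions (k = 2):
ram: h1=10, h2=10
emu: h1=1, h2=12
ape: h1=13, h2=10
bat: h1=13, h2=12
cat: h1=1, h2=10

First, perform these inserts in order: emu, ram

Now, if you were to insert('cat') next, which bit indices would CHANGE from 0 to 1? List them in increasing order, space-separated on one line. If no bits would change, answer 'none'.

Start: bits=000000000000000000
After insert 'emu': sets bits 1 12 -> bits=010000000000100000
After insert 'ram': sets bits 10 -> bits=010000000010100000
insert 'cat' would touch bits 1 10; currently bit1=1, bit10=1
Bits that are 0 among those (would change 0->1): none

Answer: none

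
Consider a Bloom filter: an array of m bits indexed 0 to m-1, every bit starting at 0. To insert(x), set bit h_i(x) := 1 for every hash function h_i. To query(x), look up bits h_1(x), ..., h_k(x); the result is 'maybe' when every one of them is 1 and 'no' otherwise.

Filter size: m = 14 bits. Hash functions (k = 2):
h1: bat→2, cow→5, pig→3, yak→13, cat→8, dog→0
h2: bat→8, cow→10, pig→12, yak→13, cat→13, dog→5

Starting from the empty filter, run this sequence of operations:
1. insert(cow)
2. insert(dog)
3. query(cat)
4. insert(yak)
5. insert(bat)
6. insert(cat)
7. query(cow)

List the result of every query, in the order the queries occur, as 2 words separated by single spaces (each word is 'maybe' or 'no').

Answer: no maybe

Derivation:
Start: bits=00000000000000
Op 1: insert cow -> sets bits 5 10 -> bits=00000100001000
Op 2: insert dog -> sets bits 0 5 -> bits=10000100001000
Op 3: query cat -> checks bit8=0, bit13=0 (has a 0) -> no
Op 4: insert yak -> sets bits 13 -> bits=10000100001001
Op 5: insert bat -> sets bits 2 8 -> bits=10100100101001
Op 6: insert cat -> sets bits 8 13 -> bits=10100100101001
Op 7: query cow -> checks bit5=1, bit10=1 (all 1) -> maybe
Query results in order: no maybe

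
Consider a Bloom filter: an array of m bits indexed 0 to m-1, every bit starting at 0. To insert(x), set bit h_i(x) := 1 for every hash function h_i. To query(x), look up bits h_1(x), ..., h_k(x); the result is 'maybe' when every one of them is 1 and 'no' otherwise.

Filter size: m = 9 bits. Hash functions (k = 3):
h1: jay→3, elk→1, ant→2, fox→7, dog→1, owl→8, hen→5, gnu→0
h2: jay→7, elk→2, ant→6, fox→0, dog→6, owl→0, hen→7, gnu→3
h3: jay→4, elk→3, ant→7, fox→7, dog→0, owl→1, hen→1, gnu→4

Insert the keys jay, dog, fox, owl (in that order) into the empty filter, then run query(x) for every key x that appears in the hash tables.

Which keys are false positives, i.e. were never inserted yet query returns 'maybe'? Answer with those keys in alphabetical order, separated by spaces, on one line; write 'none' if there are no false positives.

Answer: gnu

Derivation:
Start: bits=000000000
After insert 'jay': sets bits 3 4 7 -> bits=000110010
After insert 'dog': sets bits 0 1 6 -> bits=110110110
After insert 'fox': sets bits 0 7 -> bits=110110110
After insert 'owl': sets bits 0 1 8 -> bits=110110111
Not inserted: ant elk gnu hen — query each against bits=110110111:
query ant: checks bit2=0, bit6=1, bit7=1 (has a 0) -> no => not a false positive
query elk: checks bit1=1, bit2=0, bit3=1 (has a 0) -> no => not a false positive
query gnu: checks bit0=1, bit3=1, bit4=1 (all 1) -> maybe => FALSE POSITIVE
query hen: checks bit1=1, bit5=0, bit7=1 (has a 0) -> no => not a false positive
False positives (alphabetical): gnu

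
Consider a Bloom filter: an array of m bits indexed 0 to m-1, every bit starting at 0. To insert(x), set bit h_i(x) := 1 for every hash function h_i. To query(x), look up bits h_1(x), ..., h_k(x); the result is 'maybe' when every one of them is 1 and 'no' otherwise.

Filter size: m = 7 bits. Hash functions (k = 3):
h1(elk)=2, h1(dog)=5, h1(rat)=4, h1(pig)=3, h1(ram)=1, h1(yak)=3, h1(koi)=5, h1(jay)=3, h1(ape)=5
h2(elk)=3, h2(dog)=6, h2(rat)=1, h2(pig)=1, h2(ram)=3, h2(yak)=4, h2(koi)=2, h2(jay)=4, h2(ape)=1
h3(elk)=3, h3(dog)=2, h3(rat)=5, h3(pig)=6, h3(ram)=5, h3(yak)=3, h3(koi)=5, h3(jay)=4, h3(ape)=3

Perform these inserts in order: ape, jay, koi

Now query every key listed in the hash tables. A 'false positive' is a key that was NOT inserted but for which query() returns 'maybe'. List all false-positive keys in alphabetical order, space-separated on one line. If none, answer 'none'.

Answer: elk ram rat yak

Derivation:
Start: bits=0000000
After insert 'ape': sets bits 1 3 5 -> bits=0101010
After insert 'jay': sets bits 3 4 -> bits=0101110
After insert 'koi': sets bits 2 5 -> bits=0111110
Not inserted: dog elk pig ram rat yak — query each against bits=0111110:
query dog: checks bit2=1, bit5=1, bit6=0 (has a 0) -> no => not a false positive
query elk: checks bit2=1, bit3=1 (all 1) -> maybe => FALSE POSITIVE
query pig: checks bit1=1, bit3=1, bit6=0 (has a 0) -> no => not a false positive
query ram: checks bit1=1, bit3=1, bit5=1 (all 1) -> maybe => FALSE POSITIVE
query rat: checks bit1=1, bit4=1, bit5=1 (all 1) -> maybe => FALSE POSITIVE
query yak: checks bit3=1, bit4=1 (all 1) -> maybe => FALSE POSITIVE
False positives (alphabetical): elk ram rat yak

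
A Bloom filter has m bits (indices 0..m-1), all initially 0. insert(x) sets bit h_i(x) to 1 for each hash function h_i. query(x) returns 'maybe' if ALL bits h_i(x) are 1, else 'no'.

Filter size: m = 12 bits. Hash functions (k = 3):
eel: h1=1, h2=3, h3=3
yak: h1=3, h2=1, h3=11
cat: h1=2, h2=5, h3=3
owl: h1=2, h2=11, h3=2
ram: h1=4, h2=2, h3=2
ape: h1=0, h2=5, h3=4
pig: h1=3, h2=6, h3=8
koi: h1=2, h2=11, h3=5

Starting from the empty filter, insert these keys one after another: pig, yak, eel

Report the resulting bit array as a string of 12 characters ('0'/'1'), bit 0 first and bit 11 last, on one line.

Start: bits=000000000000
After insert 'pig': sets bits 3 6 8 -> bits=000100101000
After insert 'yak': sets bits 1 3 11 -> bits=010100101001
After insert 'eel': sets bits 1 3 -> bits=010100101001

Answer: 010100101001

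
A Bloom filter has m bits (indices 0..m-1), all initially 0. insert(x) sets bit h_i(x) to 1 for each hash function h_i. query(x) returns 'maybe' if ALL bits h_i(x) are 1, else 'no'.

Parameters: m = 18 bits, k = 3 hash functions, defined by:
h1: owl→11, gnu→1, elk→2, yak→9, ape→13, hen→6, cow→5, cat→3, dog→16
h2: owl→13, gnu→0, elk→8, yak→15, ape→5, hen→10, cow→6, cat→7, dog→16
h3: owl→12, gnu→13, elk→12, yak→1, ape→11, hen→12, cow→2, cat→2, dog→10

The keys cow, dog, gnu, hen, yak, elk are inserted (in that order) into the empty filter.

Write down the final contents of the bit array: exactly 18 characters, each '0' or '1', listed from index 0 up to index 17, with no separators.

Answer: 111001101110110110

Derivation:
Start: bits=000000000000000000
After insert 'cow': sets bits 2 5 6 -> bits=001001100000000000
After insert 'dog': sets bits 10 16 -> bits=001001100010000010
After insert 'gnu': sets bits 0 1 13 -> bits=111001100010010010
After insert 'hen': sets bits 6 10 12 -> bits=111001100010110010
After insert 'yak': sets bits 1 9 15 -> bits=111001100110110110
After insert 'elk': sets bits 2 8 12 -> bits=111001101110110110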